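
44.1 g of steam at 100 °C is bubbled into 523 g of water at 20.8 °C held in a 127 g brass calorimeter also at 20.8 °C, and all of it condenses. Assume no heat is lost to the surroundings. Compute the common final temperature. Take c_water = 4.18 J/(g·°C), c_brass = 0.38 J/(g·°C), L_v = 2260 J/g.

Net heat exchanged in the isolated system is zero:
condense steam: −44.1·2260 = −99666; condensed water 100 °C→T: 184.34(T − 100); original water: 2186.1(T − 20.8); cup: 48.26(T − 20.8)
2418.7 T = 99666 + 18434 + 46476 = 164575
T ≈ 68.04 °C, under the boiling point, so the assumption holds.

T_f ≈ 68.0 °C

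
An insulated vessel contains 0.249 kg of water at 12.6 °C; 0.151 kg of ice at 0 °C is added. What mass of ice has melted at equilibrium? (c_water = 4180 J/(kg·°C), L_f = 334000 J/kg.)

m_melted ≈ 0.0393 kg

Water can give up m c ΔT = 0.249·4180·12.6 = 13114 J before reaching 0 °C.
To melt every bit of ice: 0.151·334000 = 50434 J.
13114 J < 50434 J, so only part of the ice melts and the system sits at 0 °C.
m_melted·334000 = 13114  ⇒  m_melted ≈ 0.03926 kg.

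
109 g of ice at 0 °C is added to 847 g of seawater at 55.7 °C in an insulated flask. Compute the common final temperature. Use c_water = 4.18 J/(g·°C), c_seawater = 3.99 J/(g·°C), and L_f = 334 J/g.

T_f ≈ 39.6 °C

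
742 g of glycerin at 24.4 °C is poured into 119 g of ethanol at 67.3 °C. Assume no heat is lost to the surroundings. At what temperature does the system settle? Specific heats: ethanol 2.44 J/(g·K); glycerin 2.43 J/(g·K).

T_f is the heat-capacity-weighted average of the initial temperatures:
T_f = (290.36*67.3 + 1803.1*24.4) / (290.36 + 1803.1)
    = 63536 / 2093.4 ≈ 30.35 °C

T_f ≈ 30.4 °C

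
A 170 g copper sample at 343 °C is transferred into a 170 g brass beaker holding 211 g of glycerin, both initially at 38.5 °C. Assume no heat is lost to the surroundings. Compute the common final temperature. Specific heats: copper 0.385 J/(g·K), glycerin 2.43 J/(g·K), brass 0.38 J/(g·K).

T_f ≈ 69.5 °C

Conservation of energy gives ΣQ = 0:
170*0.385*(T − 343) + 211*2.43*(T − 38.5) + 170*0.38*(T − 38.5) = 0
65.45(T − 343) + 512.73(T − 38.5) + 64.6(T − 38.5) = 0
(65.45 + 512.73 + 64.6) T = 65.45*343 + 512.73*38.5 + 64.6*38.5
T ≈ 69.51 °C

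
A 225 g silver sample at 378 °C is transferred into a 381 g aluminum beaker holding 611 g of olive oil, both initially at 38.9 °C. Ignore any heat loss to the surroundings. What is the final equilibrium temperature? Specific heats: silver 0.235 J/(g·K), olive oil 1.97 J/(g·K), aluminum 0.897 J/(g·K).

Heat gained plus heat lost sum to zero:
225×0.235×(T − 378) + 611×1.97×(T − 38.9) + 381×0.897×(T − 38.9) = 0
52.88(T − 378) + 1203.7(T − 38.9) + 341.76(T − 38.9) = 0
(52.88 + 1203.7 + 341.76) T = 52.88×378 + 1203.7×38.9 + 341.76×38.9
T = 80104/1598.3 ≈ 50.12 °C

T_f ≈ 50.1 °C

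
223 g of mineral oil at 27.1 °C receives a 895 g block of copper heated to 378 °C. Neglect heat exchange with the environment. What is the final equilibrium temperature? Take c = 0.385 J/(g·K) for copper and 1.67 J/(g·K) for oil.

T_f is the heat-capacity-weighted average of the initial temperatures:
T_f = (344.57×378 + 372.41×27.1) / (344.57 + 372.41)
    = 140342 / 716.98 ≈ 195.74 °C

T_f ≈ 195.7 °C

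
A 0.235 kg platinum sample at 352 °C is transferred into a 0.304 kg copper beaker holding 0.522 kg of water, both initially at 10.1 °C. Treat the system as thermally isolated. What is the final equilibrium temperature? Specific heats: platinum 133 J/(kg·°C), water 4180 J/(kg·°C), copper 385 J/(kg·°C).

Taking heat into each body as positive, Σ m c ΔT = 0:
0.235×133×(T − 352) + 0.522×4180×(T − 10.1) + 0.304×385×(T − 10.1) = 0
31.25(T − 352) + 2182(T − 10.1) + 117.04(T − 10.1) = 0
2330.3 T = 34222
T = 34222 / 2330.3 = 14.7 °C

T_f ≈ 14.7 °C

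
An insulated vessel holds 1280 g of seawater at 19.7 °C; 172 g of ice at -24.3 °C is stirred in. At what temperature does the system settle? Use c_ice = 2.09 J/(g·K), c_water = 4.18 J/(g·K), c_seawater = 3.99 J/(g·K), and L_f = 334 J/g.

T_f ≈ 5.9 °C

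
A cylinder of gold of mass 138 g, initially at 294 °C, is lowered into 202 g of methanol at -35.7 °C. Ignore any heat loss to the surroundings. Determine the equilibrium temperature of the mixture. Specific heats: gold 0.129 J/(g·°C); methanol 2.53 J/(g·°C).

T_f ≈ -24.6 °C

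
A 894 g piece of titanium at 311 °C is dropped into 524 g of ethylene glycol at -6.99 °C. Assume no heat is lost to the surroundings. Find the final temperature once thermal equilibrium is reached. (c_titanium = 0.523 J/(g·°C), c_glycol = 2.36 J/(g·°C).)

T_f ≈ 80.3 °C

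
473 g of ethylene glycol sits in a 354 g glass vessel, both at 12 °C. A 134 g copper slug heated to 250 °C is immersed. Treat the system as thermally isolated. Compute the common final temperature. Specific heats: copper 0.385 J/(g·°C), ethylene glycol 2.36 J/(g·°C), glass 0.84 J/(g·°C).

Taking heat into each body as positive, Σ m c ΔT = 0:
134·0.385·(T − 250) + 473·2.36·(T − 12) + 354·0.84·(T − 12) = 0
(51.59 + 1116.3 + 297.36) T = 51.59·250 + 1116.3·12 + 297.36·12
T = 29861/1465.2 ≈ 20.38 °C

T_f ≈ 20.4 °C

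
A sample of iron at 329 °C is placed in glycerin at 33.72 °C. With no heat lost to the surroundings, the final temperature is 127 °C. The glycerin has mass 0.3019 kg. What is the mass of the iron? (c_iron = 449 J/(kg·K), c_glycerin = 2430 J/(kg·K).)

|Q_iron| = |Q_glycerin|:
m·449·(329 − 127) = 0.3019·2430·(127 − 33.72)
90698 m = 68432  ⇒  m ≈ 0.7545 kg

m ≈ 0.755 kg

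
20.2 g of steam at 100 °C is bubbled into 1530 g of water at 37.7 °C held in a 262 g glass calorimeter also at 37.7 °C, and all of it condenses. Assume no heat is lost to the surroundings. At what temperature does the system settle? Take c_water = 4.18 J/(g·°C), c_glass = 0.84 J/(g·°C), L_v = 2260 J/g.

T_f ≈ 45.3 °C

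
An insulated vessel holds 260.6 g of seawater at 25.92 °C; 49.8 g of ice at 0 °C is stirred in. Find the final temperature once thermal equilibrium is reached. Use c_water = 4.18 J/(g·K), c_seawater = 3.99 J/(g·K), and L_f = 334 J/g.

T_f ≈ 8.3 °C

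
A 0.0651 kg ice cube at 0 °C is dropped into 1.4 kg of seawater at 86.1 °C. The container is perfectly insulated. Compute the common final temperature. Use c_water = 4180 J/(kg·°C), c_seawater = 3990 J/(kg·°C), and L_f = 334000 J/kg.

Heat gained plus heat lost sum to zero:
fusion: m_ice L_f = 0.0651·334000 = 21743
  meltwater 0→T: 0.0651·4180·T = 272.12 T
  seawater cools: 1.4·3990·(T − 86.1) = 5586(T − 86.1)
5858.1 T = 480955 − 21743 = 459211
T ≈ 78.39 °C (positive, so assuming full melt was valid).

T_f ≈ 78.4 °C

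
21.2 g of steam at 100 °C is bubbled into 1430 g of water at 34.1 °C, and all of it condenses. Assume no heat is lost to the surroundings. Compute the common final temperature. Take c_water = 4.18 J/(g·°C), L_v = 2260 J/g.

Heat gained plus heat lost sum to zero:
condense steam: −21.2·2260 = −47912
  condensed water 100 °C→T: 88.62(T − 100)
  water warms: 1430·4.18·(T − 34.1) = 5977.4(T − 34.1)
6066 T = 47912 + 8861.6 + 203829 = 260603
T ≈ 42.96 °C — below 100 °C, confirming all the steam condensed.

T_f ≈ 43.0 °C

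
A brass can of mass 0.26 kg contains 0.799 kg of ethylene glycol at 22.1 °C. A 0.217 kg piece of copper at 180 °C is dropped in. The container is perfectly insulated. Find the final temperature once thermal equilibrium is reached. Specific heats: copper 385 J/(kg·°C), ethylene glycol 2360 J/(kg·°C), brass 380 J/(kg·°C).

T_f ≈ 28.5 °C

T_f = Σ m_i c_i T_i / Σ m_i c_i:
T_f = (83.55×180 + 1885.6×22.1 + 98.8×22.1) / (83.55 + 1885.6 + 98.8)
    = 58894 / 2068 ≈ 28.48 °C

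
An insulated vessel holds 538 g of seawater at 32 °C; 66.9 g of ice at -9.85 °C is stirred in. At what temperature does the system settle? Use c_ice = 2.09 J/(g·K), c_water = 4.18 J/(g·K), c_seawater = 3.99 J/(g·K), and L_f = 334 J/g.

T_f ≈ 18.5 °C

Energy conservation, ΣQ = 0:
ice -9.85→0 °C: 66.9×2.09×9.85 = 1377.2; fusion: m_ice L_f = 66.9×334 = 22345; meltwater 0→T: 66.9×4.18×T = 279.64 T; seawater: 2146.6(T − 32)
2426.3 T = 68692 − 23722 = 44970
T ≈ 18.53 °C. Since T > 0 °C, the all-ice-melts assumption holds.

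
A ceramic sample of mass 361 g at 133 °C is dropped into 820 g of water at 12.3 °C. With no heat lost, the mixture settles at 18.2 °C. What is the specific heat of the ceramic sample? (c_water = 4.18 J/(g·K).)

Heat lost by the ceramic sample = heat gained by the water:
361×c×(133 − 18.2) = 820×4.18×(18.2 − 12.3)
41443 c = 20223  ⇒  c ≈ 0.488 J/(g·K)

c ≈ 0.488 J/(g·K)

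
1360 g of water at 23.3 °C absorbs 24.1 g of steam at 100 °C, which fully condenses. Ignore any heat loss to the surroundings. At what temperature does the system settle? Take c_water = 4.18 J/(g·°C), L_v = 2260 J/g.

Setting the total heat transfer to zero:
latent heat released on condensation: 24.1×2260 = 54466; condensed water 100 °C→T: 100.74(T − 100); water warms: 1360×4.18×(T − 23.3) = 5684.8(T − 23.3)
5785.5 T = 54466 + 10074 + 132456 = 196996
T ≈ 34.05 °C — below 100 °C, confirming all the steam condensed.

T_f ≈ 34.0 °C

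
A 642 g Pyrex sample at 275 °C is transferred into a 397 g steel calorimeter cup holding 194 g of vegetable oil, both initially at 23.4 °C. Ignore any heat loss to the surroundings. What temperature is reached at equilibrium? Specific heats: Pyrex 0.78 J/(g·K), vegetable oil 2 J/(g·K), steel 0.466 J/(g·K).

Heat gained plus heat lost sum to zero:
642·0.78·(T − 275) + 194·2·(T − 23.4) + 397·0.466·(T − 23.4) = 0
500.76(T − 275) + 388(T − 23.4) + 185(T − 23.4) = 0
1073.8 T = 151117
T = 151117 / 1073.8 = 141 °C

T_f ≈ 140.7 °C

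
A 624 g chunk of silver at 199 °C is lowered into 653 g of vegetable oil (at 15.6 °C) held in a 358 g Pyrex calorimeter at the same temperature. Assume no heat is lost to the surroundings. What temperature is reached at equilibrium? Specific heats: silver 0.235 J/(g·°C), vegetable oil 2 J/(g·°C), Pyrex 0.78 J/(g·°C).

T_f ≈ 31.1 °C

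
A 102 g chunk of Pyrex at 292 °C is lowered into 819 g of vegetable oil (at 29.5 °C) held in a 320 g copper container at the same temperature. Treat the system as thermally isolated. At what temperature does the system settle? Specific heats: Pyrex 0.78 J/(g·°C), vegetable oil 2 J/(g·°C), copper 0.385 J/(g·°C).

T_f ≈ 40.8 °C

T_f = Σ m_i c_i T_i / Σ m_i c_i:
T_f = (79.56×292 + 1638×29.5 + 123.2×29.5) / (79.56 + 1638 + 123.2)
    = 75187 / 1840.8 ≈ 40.85 °C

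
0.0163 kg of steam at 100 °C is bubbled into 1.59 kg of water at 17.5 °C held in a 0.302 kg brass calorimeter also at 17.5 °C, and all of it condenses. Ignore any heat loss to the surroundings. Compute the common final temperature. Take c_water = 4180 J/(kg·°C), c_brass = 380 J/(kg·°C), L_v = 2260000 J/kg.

T_f ≈ 23.7 °C

Conservation of energy gives ΣQ = 0:
latent heat released on condensation: 0.0163×2260000 = 36838; condensed water 100 °C→T: 68.13(T − 100); water warms: 1.59×4180×(T − 17.5) = 6646.2(T − 17.5); cup: 114.76(T − 17.5)
6829.1 T = 36838 + 6813.4 + 118317 = 161968
T ≈ 23.72 °C, under the boiling point, so the assumption holds.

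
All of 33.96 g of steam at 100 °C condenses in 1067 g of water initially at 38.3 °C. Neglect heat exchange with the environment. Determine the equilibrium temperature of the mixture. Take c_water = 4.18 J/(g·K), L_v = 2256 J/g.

Heat gained plus heat lost sum to zero:
condense steam: −33.96×2256 = −76614
  condensate cools 100→T: 33.96×4.18×(T − 100) = 141.95(T − 100)
  original water: 4460.1(T − 38.3)
4602 T = 76614 + 14195 + 170820 = 261629
T ≈ 56.85 °C (< 100 °C, so full condensation is consistent).

T_f ≈ 56.9 °C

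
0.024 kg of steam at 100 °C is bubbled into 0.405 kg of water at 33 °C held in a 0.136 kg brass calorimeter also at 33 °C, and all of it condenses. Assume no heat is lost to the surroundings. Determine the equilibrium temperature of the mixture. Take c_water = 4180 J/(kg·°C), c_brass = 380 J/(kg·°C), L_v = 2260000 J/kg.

Heat gained plus heat lost sum to zero:
latent heat released on condensation: 0.024·2260000 = 54240; condensed water 100 °C→T: 100.32(T − 100); original water: 1692.9(T − 33); cup: 51.68(T − 33)
1844.9 T = 54240 + 10032 + 57571 = 121843
T ≈ 66.04 °C (< 100 °C, so full condensation is consistent).

T_f ≈ 66.0 °C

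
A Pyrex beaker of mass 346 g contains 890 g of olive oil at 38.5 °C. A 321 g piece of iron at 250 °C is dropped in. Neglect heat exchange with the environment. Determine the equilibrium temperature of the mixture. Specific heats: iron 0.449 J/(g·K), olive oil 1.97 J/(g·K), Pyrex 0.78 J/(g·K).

Taking heat into each body as positive, Σ m c ΔT = 0:
321·0.449·(T − 250) + 890·1.97·(T − 38.5) + 346·0.78·(T − 38.5) = 0
(144.13 + 1753.3 + 269.88) T = 144.13·250 + 1753.3·38.5 + 269.88·38.5
T = 113925 / 2167.3 = 52.6 °C

T_f ≈ 52.6 °C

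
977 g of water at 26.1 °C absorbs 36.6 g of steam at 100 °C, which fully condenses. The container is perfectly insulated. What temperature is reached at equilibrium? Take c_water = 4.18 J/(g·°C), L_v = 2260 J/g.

T_f ≈ 48.3 °C

Net heat exchanged in the isolated system is zero:
steam→water at 100 °C releases m L_v = 36.6·2260 = 82716
  condensed water 100 °C→T: 152.99(T − 100)
  water warms: 977·4.18·(T − 26.1) = 4083.9(T − 26.1)
4236.8 T = 82716 + 15299 + 106589 = 204604
T ≈ 48.29 °C (< 100 °C, so full condensation is consistent).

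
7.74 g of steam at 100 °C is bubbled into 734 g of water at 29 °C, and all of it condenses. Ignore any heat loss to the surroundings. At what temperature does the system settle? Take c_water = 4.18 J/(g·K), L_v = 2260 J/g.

T_f ≈ 35.4 °C

Taking heat into each body as positive, Σ m c ΔT = 0:
latent heat released on condensation: 7.74×2260 = 17492
  condensate cools 100→T: 7.74×4.18×(T − 100) = 32.35(T − 100)
  water warms: 734×4.18×(T − 29) = 3068.1(T − 29)
3100.5 T = 17492 + 3235.3 + 88975 = 109703
T ≈ 35.38 °C — below 100 °C, confirming all the steam condensed.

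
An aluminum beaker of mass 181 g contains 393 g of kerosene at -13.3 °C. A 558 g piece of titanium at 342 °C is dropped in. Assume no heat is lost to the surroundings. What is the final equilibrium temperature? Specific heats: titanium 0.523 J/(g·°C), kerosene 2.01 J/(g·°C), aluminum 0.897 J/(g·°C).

Conservation of energy gives ΣQ = 0:
558·0.523·(T − 342) + 393·2.01·(T − (-13.3)) + 181·0.897·(T − (-13.3)) = 0
291.83(T − 342) + 789.93(T − (-13.3)) + 162.36(T − (-13.3)) = 0
(291.83 + 789.93 + 162.36) T = 291.83·342 + 789.93·(-13.3) + 162.36·(-13.3)
T = 87142/1244.1 ≈ 70.04 °C

T_f ≈ 70.0 °C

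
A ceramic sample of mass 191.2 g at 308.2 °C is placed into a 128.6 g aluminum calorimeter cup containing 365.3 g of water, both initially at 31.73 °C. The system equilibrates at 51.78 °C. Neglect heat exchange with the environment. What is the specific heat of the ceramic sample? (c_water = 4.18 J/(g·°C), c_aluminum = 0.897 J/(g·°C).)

Let T be the final temperature. ΣQ_i = 0:
191.2×c×(51.78 − 308.2) + 365.3×4.18×(51.78 − 31.73) + 128.6×0.897×(51.78 − 31.73) = 0
-49028 c = -32928
c = -32928/-49028 ≈ 0.6716 J/(g·°C)

c ≈ 0.672 J/(g·°C)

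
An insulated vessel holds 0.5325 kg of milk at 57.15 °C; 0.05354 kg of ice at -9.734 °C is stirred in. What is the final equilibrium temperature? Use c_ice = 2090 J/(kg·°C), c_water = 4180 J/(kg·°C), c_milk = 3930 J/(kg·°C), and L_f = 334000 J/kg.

Heat gained plus heat lost sum to zero:
ice -9.734→0 °C: 0.05354×2090×9.734 = 1089.2; melt ice: 0.05354×334000 = 17882; warm the meltwater: 223.8 T; milk cools: 0.5325×3930×(T − 57.15) = 2092.7(T − 57.15)
2316.5 T = 119599 − 18972 = 100628
T ≈ 43.44 °C (positive, so assuming full melt was valid).

T_f ≈ 43.4 °C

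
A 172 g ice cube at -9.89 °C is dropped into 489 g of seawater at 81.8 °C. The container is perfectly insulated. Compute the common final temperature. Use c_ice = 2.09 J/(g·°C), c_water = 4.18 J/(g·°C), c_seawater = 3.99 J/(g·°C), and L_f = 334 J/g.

Conservation of energy gives ΣQ = 0:
warm ice to 0 °C: 172×2.09×(0 − (-9.89)) = 3555.3; melt ice: 172×334 = 57448; warm the meltwater: 718.96 T; seawater cools: 489×3.99×(T − 81.8) = 1951.1(T − 81.8)
2670.1 T = 159601 − 61003 = 98598
T ≈ 36.93 °C (positive, so assuming full melt was valid).

T_f ≈ 36.9 °C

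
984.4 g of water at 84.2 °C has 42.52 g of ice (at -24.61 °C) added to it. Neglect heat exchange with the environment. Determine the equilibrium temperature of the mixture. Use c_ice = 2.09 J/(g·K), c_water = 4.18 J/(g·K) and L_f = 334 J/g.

Energy conservation, ΣQ = 0:
ice -24.61→0 °C: 42.52·2.09·24.61 = 2187; melt ice: 42.52·334 = 14202; meltwater 0→T: 42.52·4.18·T = 177.73 T; water cools: 984.4·4.18·(T − 84.2) = 4114.8(T − 84.2)
4292.5 T = 346465 − 16389 = 330077
T ≈ 76.90 °C. Since T > 0 °C, the all-ice-melts assumption holds.

T_f ≈ 76.9 °C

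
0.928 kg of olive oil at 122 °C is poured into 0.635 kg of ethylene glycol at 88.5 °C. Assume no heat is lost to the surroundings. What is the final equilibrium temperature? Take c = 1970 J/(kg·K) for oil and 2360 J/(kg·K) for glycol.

Heat gained plus heat lost sum to zero:
0.928·1970·(T − 122) + 0.635·2360·(T − 88.5) = 0
1828.2(T − 122) + 1498.6(T − 88.5) = 0
3326.8 T = 355662
T = 355662 / 3326.8 = 107 °C

T_f ≈ 106.9 °C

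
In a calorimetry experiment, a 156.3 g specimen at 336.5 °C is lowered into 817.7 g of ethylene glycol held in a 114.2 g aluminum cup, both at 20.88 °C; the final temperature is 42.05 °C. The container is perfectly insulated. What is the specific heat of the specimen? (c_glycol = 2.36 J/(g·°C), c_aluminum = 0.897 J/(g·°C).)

c ≈ 0.935 J/(g·°C)

Conservation of energy gives ΣQ = 0:
156.3·c·(42.05 − 336.5) + 817.7·2.36·(42.05 − 20.88) + 114.2·0.897·(42.05 − 20.88) = 0
-46023 c = -43022
c = -43022/-46023 ≈ 0.9348 J/(g·°C)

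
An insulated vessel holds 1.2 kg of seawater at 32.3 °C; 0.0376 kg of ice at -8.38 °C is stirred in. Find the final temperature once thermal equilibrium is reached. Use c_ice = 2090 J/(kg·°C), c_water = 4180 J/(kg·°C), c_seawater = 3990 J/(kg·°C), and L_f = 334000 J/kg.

Taking heat into each body as positive, Σ m c ΔT = 0:
warm ice to 0 °C: 0.0376·2090·(0 − (-8.38)) = 658.53
  latent heat to melt: 0.0376·334000 = 12558
  meltwater 0→T: 0.0376·4180·T = 157.17 T
  seawater cools: 1.2·3990·(T − 32.3) = 4788(T − 32.3)
4945.2 T = 154652 − 13217 = 141435
T ≈ 28.60 °C — above 0 °C, consistent with complete melting.

T_f ≈ 28.6 °C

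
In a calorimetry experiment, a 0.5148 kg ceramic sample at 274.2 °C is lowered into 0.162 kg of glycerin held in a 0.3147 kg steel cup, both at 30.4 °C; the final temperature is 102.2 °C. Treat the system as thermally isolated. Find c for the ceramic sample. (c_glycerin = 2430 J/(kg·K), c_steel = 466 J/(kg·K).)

Setting the total heat transfer to zero:
0.5148·c·(102.2 − 274.2) + 0.162·2430·(102.2 − 30.4) + 0.3147·466·(102.2 − 30.4) = 0
-88.55 c = -38794
c = -38794/-88.55 ≈ 438.1 J/(kg·K)

c ≈ 438 J/(kg·K)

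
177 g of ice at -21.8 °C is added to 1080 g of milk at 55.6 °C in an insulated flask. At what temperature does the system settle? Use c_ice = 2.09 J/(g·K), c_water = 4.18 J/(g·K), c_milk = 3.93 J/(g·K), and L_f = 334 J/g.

T_f ≈ 33.9 °C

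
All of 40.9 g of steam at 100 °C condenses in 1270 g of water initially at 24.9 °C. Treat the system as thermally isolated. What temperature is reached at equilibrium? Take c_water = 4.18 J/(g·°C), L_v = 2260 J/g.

T_f ≈ 44.1 °C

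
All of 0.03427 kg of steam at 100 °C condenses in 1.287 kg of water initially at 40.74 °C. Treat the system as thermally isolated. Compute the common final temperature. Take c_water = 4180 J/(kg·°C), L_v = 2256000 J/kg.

Let T be the final temperature. ΣQ_i = 0:
condense steam: −0.03427·2256000 = −77313; condensed water 100 °C→T: 143.25(T − 100); water warms: 1.287·4180·(T − 40.74) = 5379.7(T − 40.74)
5522.9 T = 77313 + 14325 + 219167 = 310805
T ≈ 56.28 °C (< 100 °C, so full condensation is consistent).

T_f ≈ 56.3 °C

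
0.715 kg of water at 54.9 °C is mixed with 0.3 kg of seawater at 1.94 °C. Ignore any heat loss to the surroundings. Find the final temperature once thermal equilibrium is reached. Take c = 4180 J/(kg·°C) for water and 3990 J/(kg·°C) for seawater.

Energy conservation, ΣQ = 0:
0.715×4180×(T − 54.9) + 0.3×3990×(T − 1.94) = 0
(2988.7 + 1197) T = 2988.7×54.9 + 1197×1.94
T ≈ 39.75 °C

T_f ≈ 39.8 °C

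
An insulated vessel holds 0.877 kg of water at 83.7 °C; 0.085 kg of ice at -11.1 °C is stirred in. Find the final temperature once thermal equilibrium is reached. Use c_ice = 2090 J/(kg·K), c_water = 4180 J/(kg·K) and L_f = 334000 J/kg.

Sum of m c ΔT and latent-heat terms is zero:
warm ice to 0 °C: 0.085×2090×(0 − (-11.1)) = 1971.9
  latent heat to melt: 0.085×334000 = 28390
  warm the meltwater: 355.3 T
  water cools: 0.877×4180×(T − 83.7) = 3665.9(T − 83.7)
4021.2 T = 306832 − 30362 = 276471
T ≈ 68.75 °C (positive, so assuming full melt was valid).

T_f ≈ 68.8 °C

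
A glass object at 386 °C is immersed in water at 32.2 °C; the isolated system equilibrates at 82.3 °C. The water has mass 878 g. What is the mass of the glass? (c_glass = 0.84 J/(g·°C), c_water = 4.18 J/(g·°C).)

m ≈ 721 g

Heat lost by the glass = heat gained by the water:
m×0.84×(386 − 82.3) = 878×4.18×(82.3 − 32.2)
255.11 m = 183869  ⇒  m ≈ 720.7 g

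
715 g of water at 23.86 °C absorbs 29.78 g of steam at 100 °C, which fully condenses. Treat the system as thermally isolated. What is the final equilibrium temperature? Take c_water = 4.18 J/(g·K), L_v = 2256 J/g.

Energy conservation, ΣQ = 0:
steam→water at 100 °C releases m L_v = 29.78·2256 = 67184
  condensed water 100 °C→T: 124.48(T − 100)
  water warms: 715·4.18·(T − 23.86) = 2988.7(T − 23.86)
3113.2 T = 67184 + 12448 + 71310 = 150942
T ≈ 48.48 °C (< 100 °C, so full condensation is consistent).

T_f ≈ 48.5 °C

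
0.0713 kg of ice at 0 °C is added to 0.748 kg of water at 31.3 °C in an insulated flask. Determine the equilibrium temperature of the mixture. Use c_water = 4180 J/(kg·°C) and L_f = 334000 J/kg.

T_f ≈ 21.6 °C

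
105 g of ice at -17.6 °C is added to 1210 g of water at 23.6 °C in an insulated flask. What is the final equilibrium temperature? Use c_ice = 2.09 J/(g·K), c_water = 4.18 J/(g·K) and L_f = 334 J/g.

Taking heat into each body as positive, Σ m c ΔT = 0:
ice -17.6→0 °C: 105×2.09×17.6 = 3862.3; fusion: m_ice L_f = 105×334 = 35070; warm the meltwater: 438.9 T; water cools: 1210×4.18×(T − 23.6) = 5057.8(T − 23.6)
5496.7 T = 119364 − 38932 = 80432
T ≈ 14.63 °C — above 0 °C, consistent with complete melting.

T_f ≈ 14.6 °C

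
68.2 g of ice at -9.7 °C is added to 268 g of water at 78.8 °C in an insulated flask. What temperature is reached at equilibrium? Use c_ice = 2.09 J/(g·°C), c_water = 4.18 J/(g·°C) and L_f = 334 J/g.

T_f ≈ 45.6 °C

Conservation of energy gives ΣQ = 0:
warm ice to 0 °C: 68.2×2.09×(0 − (-9.7)) = 1382.6
  melt ice: 68.2×334 = 22779
  warm the meltwater: 285.08 T
  water: 1120.2(T − 78.8)
1405.3 T = 88275 − 24161 = 64113
T ≈ 45.62 °C (positive, so assuming full melt was valid).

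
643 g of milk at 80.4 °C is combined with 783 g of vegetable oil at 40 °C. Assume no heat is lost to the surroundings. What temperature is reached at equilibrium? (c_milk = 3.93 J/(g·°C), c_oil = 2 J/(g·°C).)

Heat lost by the milk equals heat gained by the oil:
643×3.93×(80.4 − T) = 783×2×(T − 40)
2527(80.4 − T) = 1566(T − 40)
4093 T = 265810  ⇒  T ≈ 64.94 °C

T_f ≈ 64.9 °C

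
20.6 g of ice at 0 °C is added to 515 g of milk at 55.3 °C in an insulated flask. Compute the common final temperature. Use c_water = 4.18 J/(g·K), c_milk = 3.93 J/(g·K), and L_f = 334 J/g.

T_f ≈ 49.8 °C

Taking heat into each body as positive, Σ m c ΔT = 0:
melt ice: 20.6×334 = 6880.4
  warm the meltwater: 86.11 T
  milk: 2024(T − 55.3)
2110.1 T = 111924 − 6880.4 = 105044
T ≈ 49.78 °C — above 0 °C, consistent with complete melting.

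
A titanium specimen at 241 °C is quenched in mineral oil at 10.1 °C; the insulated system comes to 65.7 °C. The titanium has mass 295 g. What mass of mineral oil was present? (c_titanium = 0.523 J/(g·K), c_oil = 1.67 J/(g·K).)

Heat lost by the titanium = heat gained by the oil:
295·0.523·(241 − 65.7) = m·1.67·(65.7 − 10.1)
92.85 m = 27046  ⇒  m ≈ 291.3 g

m ≈ 291 g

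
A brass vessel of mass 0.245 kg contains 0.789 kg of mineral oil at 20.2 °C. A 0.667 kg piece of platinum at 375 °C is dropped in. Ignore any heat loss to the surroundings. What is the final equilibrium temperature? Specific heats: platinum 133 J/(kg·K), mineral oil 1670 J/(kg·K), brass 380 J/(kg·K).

T_f ≈ 41.2 °C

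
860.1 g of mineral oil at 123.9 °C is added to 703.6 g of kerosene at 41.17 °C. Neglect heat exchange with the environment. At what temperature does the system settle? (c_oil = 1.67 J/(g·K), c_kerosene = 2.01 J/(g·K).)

T_f is the heat-capacity-weighted average of the initial temperatures:
T_f = (1436.4·123.9 + 1414.2·41.17) / (1436.4 + 1414.2)
    = 236190 / 2850.6 ≈ 82.86 °C

T_f ≈ 82.9 °C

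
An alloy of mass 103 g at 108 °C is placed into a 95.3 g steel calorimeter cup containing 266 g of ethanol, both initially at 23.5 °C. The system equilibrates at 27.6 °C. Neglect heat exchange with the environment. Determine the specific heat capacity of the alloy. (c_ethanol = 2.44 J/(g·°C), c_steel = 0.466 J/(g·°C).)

c ≈ 0.343 J/(g·°C)

Energy conservation, ΣQ = 0:
103×c×(27.6 − 108) + 266×2.44×(27.6 − 23.5) + 95.3×0.466×(27.6 − 23.5) = 0
-8281.2 c = -2843.1
c = -2843.1/-8281.2 ≈ 0.3433 J/(g·°C)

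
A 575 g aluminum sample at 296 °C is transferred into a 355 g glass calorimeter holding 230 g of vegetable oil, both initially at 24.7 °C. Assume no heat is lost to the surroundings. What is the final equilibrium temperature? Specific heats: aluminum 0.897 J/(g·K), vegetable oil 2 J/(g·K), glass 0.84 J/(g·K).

Setting the total heat transfer to zero:
575×0.897×(T − 296) + 230×2×(T − 24.7) + 355×0.84×(T − 24.7) = 0
(515.77 + 460 + 298.2) T = 515.77×296 + 460×24.7 + 298.2×24.7
T = 171397/1274 ≈ 134.54 °C

T_f ≈ 134.5 °C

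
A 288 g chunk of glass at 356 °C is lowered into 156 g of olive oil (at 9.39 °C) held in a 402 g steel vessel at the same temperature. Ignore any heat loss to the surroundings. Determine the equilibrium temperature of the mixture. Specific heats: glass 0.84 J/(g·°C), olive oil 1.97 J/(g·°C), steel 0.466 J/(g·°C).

T_f ≈ 123.2 °C

T_f is the heat-capacity-weighted average of the initial temperatures:
T_f = (241.92*356 + 307.32*9.39 + 187.33*9.39) / (241.92 + 307.32 + 187.33)
    = 90768 / 736.57 ≈ 123.23 °C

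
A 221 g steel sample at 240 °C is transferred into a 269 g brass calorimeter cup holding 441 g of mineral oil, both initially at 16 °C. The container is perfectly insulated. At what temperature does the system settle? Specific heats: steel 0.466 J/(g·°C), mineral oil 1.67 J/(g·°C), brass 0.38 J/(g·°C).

T_f ≈ 40.5 °C

Let T be the final temperature. ΣQ_i = 0:
221×0.466×(T − 240) + 441×1.67×(T − 16) + 269×0.38×(T − 16) = 0
(102.99 + 736.47 + 102.22) T = 102.99×240 + 736.47×16 + 102.22×16
T = 38136/941.68 ≈ 40.50 °C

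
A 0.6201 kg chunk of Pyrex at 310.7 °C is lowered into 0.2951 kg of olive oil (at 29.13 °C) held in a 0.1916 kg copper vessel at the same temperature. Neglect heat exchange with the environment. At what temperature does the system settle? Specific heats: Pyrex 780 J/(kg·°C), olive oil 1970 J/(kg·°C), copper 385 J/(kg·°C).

T_f ≈ 148.7 °C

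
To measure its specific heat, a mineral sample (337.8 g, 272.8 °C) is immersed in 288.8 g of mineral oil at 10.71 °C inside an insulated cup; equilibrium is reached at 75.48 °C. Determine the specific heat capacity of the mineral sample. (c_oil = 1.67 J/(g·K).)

Net heat exchanged in the isolated system is zero:
337.8·c·(75.48 − 272.8) + 288.8·1.67·(75.48 − 10.71) = 0
-66655 c = -31238
c = -31238/-66655 ≈ 0.4687 J/(g·K)

c ≈ 0.469 J/(g·K)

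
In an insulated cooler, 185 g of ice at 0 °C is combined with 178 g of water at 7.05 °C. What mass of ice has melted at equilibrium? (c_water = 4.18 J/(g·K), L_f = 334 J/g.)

Cooling the water to 0 °C releases 178·4.18·7.05 = 5245.5 J.
Melting all 185 g of ice would need 185·334 = 61790 J.
5245.5 J < 61790 J, so only part of the ice melts and the system sits at 0 °C.
Mass melted = 5245.5/334 ≈ 15.71 g.

m_melted ≈ 15.7 g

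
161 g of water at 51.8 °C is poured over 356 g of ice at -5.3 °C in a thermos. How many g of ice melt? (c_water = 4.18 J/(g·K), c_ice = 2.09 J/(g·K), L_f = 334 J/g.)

m_melted ≈ 92.6 g

Cooling the water to 0 °C releases 161×4.18×51.8 = 34860 J.
Of that, 356×2.09×5.3 = 3943.4 J goes to bring the ice to 0 °C, leaving 30917 J.
Fully melting the ice requires m_ice L_f = 356×334 = 118904 J.
That's not enough to melt it all — equilibrium is at 0 °C with ice remaining.
m_melt = 30917 / L_f = 92.57 g.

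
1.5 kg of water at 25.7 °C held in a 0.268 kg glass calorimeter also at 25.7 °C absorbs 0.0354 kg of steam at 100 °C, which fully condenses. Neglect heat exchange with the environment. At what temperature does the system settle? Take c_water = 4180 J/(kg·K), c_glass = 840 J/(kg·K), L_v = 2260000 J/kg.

T_f ≈ 39.4 °C

Energy balance with sensible and latent terms:
steam→water at 100 °C releases m L_v = 0.0354·2260000 = 80004; condensed water 100 °C→T: 147.97(T − 100); water warms: 1.5·4180·(T − 25.7) = 6270(T − 25.7); cup: 225.12(T − 25.7)
6643.1 T = 80004 + 14797 + 166925 = 261726
T ≈ 39.40 °C — below 100 °C, confirming all the steam condensed.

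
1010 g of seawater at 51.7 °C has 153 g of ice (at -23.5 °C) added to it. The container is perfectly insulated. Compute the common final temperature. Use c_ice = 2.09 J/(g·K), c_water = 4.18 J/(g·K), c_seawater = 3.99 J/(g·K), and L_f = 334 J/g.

T_f ≈ 32.1 °C

Energy balance with sensible and latent terms:
warm ice to 0 °C: 153·2.09·(0 − (-23.5)) = 7514.6; latent heat to melt: 153·334 = 51102; warm the meltwater: 639.54 T; seawater cools: 1010·3.99·(T − 51.7) = 4029.9(T − 51.7)
4669.4 T = 208346 − 58617 = 149729
T ≈ 32.07 °C. Since T > 0 °C, the all-ice-melts assumption holds.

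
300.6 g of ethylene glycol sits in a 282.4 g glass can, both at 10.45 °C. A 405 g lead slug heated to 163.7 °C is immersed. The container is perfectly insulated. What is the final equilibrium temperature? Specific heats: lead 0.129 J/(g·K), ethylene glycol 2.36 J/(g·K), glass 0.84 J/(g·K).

T_f ≈ 18.5 °C

Heat gained plus heat lost sum to zero:
405·0.129·(T − 163.7) + 300.6·2.36·(T − 10.45) + 282.4·0.84·(T − 10.45) = 0
(52.25 + 709.42 + 237.22) T = 52.25·163.7 + 709.42·10.45 + 237.22·10.45
T = 18445/998.88 ≈ 18.47 °C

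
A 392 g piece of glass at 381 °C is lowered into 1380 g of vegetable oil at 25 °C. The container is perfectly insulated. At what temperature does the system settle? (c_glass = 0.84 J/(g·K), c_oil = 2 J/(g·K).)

Heat lost by the glass equals heat gained by the oil:
392·0.84·(381 − T) = 1380·2·(T − 25)
329.28(381 − T) = 2760(T − 25)
3089.3 T = 194456  ⇒  T ≈ 62.95 °C

T_f ≈ 62.9 °C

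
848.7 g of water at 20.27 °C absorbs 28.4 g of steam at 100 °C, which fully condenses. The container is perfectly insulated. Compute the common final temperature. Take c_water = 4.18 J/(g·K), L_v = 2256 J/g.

T_f ≈ 40.3 °C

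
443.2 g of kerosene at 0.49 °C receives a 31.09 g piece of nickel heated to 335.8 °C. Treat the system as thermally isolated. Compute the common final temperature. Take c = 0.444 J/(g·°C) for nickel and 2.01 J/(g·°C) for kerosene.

Conservation of energy gives ΣQ = 0:
31.09*0.444*(T − 335.8) + 443.2*2.01*(T − 0.49) = 0
13.8(T − 335.8) + 890.83(T − 0.49) = 0
904.64 T = 5071.9
T = 5071.9/904.64 ≈ 5.61 °C

T_f ≈ 5.6 °C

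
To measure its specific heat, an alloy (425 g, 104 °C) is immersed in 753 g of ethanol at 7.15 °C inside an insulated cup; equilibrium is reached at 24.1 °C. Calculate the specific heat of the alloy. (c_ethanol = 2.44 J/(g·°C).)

c ≈ 0.917 J/(g·°C)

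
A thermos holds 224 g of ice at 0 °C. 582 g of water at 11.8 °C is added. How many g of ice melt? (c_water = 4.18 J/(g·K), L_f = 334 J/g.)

Cooling the water to 0 °C releases 582×4.18×11.8 = 28707 J.
Melting all 224 g of ice would need 224×334 = 74816 J.
28707 J < 74816 J, so only part of the ice melts and the system sits at 0 °C.
m_melted×334 = 28707  ⇒  m_melted ≈ 85.95 g.

m_melted ≈ 85.9 g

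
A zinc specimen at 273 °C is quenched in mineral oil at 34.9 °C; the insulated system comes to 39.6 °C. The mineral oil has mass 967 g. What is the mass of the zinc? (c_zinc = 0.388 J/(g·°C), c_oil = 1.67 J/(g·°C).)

m ≈ 83.8 g

Heat lost by the zinc = heat gained by the oil:
m·0.388·(273 − 39.6) = 967·1.67·(39.6 − 34.9)
90.56 m = 7590  ⇒  m ≈ 83.81 g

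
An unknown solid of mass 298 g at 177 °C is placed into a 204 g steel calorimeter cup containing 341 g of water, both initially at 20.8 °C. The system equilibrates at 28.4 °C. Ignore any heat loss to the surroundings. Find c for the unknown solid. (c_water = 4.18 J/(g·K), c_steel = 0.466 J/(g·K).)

c ≈ 0.261 J/(g·K)

Taking heat into each body as positive, Σ m c ΔT = 0:
298·c·(28.4 − 177) + 341·4.18·(28.4 − 20.8) + 204·0.466·(28.4 − 20.8) = 0
-44283 c = -11555
c = -11555/-44283 ≈ 0.2609 J/(g·K)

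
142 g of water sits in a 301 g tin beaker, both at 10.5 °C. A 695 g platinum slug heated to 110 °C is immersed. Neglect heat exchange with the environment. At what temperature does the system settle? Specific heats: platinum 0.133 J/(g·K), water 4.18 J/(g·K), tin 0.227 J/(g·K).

Setting the total heat transfer to zero:
695*0.133*(T − 110) + 142*4.18*(T − 10.5) + 301*0.227*(T − 10.5) = 0
754.32 T = 17118
T = 17118 / 754.32 = 22.7 °C

T_f ≈ 22.7 °C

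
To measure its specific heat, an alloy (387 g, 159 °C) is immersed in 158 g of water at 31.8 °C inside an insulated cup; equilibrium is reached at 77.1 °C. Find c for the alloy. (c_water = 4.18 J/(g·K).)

c ≈ 0.944 J/(g·K)

Taking heat into each body as positive, Σ m c ΔT = 0:
387·c·(77.1 − 159) + 158·4.18·(77.1 − 31.8) = 0
-31695 c = -29918
c = -29918/-31695 ≈ 0.9439 J/(g·K)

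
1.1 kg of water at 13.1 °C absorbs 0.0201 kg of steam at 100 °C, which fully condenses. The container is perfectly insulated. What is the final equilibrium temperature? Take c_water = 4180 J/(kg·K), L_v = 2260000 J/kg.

Conservation of energy gives ΣQ = 0:
latent heat released on condensation: 0.0201×2260000 = 45426
  condensed water 100 °C→T: 84.02(T − 100)
  water warms: 1.1×4180×(T − 13.1) = 4598(T − 13.1)
4682 T = 45426 + 8401.8 + 60234 = 114062
T ≈ 24.36 °C (< 100 °C, so full condensation is consistent).

T_f ≈ 24.4 °C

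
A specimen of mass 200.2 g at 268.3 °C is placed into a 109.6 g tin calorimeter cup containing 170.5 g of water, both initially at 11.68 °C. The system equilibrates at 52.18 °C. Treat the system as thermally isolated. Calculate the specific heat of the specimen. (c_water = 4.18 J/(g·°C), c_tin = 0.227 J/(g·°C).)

Conservation of energy gives ΣQ = 0:
200.2×c×(52.18 − 268.3) + 170.5×4.18×(52.18 − 11.68) + 109.6×0.227×(52.18 − 11.68) = 0
-43267 c = -29872
c = -29872/-43267 ≈ 0.6904 J/(g·°C)

c ≈ 0.69 J/(g·°C)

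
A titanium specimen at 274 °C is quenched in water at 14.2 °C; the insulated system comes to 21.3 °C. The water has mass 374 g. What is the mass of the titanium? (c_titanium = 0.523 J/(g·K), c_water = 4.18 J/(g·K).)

Heat lost by the titanium = heat gained by the water:
m×0.523×(274 − 21.3) = 374×4.18×(21.3 − 14.2)
132.16 m = 11100  ⇒  m ≈ 83.98 g

m ≈ 84 g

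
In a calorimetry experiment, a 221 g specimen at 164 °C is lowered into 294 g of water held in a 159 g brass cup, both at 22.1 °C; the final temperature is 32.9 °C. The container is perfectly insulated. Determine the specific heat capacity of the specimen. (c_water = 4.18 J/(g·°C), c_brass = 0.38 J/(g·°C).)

Heat gained plus heat lost sum to zero:
221·c·(32.9 − 164) + 294·4.18·(32.9 − 22.1) + 159·0.38·(32.9 − 22.1) = 0
-28973 c = -13925
c = -13925/-28973 ≈ 0.4806 J/(g·°C)

c ≈ 0.481 J/(g·°C)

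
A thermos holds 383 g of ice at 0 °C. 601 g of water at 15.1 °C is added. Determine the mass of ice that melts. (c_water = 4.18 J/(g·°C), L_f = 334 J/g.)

Cooling the water to 0 °C releases 601·4.18·15.1 = 37934 J.
Melting all 383 g of ice would need 383·334 = 127922 J.
That's not enough to melt it all — equilibrium is at 0 °C with ice remaining.
Mass melted = 37934/334 ≈ 113.6 g.

m_melted ≈ 114 g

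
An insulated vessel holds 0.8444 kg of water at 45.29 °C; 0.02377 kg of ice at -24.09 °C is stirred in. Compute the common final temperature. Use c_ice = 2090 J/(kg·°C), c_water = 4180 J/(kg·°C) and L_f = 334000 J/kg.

Net heat exchanged in the isolated system is zero:
warm ice to 0 °C: 0.02377×2090×(0 − (-24.09)) = 1196.8
  melt ice: 0.02377×334000 = 7939.2
  warm the meltwater: 99.36 T
  water: 3529.6(T − 45.29)
3629 T = 159855 − 9136 = 150719
T ≈ 41.53 °C. Since T > 0 °C, the all-ice-melts assumption holds.

T_f ≈ 41.5 °C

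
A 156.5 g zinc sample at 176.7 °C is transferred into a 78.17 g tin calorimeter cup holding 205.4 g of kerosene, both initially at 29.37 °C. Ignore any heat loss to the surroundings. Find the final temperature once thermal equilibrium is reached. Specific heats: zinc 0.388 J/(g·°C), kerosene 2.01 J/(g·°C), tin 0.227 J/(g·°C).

Setting the total heat transfer to zero:
156.5×0.388×(T − 176.7) + 205.4×2.01×(T − 29.37) + 78.17×0.227×(T − 29.37) = 0
60.72(T − 176.7) + 412.85(T − 29.37) + 17.74(T − 29.37) = 0
491.32 T = 23376
T = 23376 / 491.32 = 47.6 °C

T_f ≈ 47.6 °C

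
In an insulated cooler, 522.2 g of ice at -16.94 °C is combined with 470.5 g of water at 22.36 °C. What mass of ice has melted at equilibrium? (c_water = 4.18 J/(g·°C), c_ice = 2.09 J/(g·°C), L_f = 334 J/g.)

m_melted ≈ 76.3 g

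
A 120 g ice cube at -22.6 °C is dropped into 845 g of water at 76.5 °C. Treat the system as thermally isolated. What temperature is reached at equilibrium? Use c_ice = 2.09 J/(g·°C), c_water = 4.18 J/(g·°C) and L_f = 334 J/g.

Setting the total heat transfer to zero:
warm ice to 0 °C: 120·2.09·(0 − (-22.6)) = 5668.1
  fusion: m_ice L_f = 120·334 = 40080
  meltwater 0→T: 120·4.18·T = 501.6 T
  water: 3532.1(T − 76.5)
4033.7 T = 270206 − 45748 = 224458
T ≈ 55.65 °C. Since T > 0 °C, the all-ice-melts assumption holds.

T_f ≈ 55.6 °C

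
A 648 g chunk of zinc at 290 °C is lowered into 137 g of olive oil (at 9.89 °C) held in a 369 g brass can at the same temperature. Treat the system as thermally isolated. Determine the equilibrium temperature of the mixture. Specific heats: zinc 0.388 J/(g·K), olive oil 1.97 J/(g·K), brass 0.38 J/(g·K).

T_f ≈ 116.3 °C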